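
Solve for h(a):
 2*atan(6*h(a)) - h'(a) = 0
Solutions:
 Integral(1/atan(6*_y), (_y, h(a))) = C1 + 2*a


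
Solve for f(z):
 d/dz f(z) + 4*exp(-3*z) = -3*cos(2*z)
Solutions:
 f(z) = C1 - 3*sin(2*z)/2 + 4*exp(-3*z)/3


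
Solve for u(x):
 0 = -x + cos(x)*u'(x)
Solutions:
 u(x) = C1 + Integral(x/cos(x), x)


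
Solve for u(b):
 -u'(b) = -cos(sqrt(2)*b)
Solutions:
 u(b) = C1 + sqrt(2)*sin(sqrt(2)*b)/2


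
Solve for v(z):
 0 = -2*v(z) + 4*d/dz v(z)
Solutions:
 v(z) = C1*exp(z/2)


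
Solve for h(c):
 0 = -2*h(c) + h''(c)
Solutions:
 h(c) = C1*exp(-sqrt(2)*c) + C2*exp(sqrt(2)*c)


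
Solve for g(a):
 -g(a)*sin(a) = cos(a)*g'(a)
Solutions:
 g(a) = C1*cos(a)


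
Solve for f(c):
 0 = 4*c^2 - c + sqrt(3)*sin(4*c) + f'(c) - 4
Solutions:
 f(c) = C1 - 4*c^3/3 + c^2/2 + 4*c + sqrt(3)*cos(4*c)/4


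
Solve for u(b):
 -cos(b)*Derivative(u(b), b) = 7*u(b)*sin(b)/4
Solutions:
 u(b) = C1*cos(b)^(7/4)


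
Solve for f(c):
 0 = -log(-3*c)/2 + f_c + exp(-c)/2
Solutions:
 f(c) = C1 + c*log(-c)/2 + c*(-1 + log(3))/2 + exp(-c)/2


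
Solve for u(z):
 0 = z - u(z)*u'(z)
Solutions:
 u(z) = -sqrt(C1 + z^2)
 u(z) = sqrt(C1 + z^2)


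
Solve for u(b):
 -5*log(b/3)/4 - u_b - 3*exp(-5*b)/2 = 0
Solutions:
 u(b) = C1 - 5*b*log(b)/4 + 5*b*(1 + log(3))/4 + 3*exp(-5*b)/10


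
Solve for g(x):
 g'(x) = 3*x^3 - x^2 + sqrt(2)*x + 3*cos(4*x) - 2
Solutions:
 g(x) = C1 + 3*x^4/4 - x^3/3 + sqrt(2)*x^2/2 - 2*x + 3*sin(4*x)/4


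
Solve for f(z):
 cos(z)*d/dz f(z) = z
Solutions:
 f(z) = C1 + Integral(z/cos(z), z)


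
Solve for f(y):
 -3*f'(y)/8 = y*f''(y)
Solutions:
 f(y) = C1 + C2*y^(5/8)


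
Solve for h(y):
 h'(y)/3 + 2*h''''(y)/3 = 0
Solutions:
 h(y) = C1 + C4*exp(-2^(2/3)*y/2) + (C2*sin(2^(2/3)*sqrt(3)*y/4) + C3*cos(2^(2/3)*sqrt(3)*y/4))*exp(2^(2/3)*y/4)


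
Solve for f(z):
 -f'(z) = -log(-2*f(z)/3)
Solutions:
 -Integral(1/(log(-_y) - log(3) + log(2)), (_y, f(z))) = C1 - z


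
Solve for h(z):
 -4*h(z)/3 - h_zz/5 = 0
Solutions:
 h(z) = C1*sin(2*sqrt(15)*z/3) + C2*cos(2*sqrt(15)*z/3)


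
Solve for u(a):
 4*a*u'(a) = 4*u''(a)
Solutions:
 u(a) = C1 + C2*erfi(sqrt(2)*a/2)


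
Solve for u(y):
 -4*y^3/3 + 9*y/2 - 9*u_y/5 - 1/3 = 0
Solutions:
 u(y) = C1 - 5*y^4/27 + 5*y^2/4 - 5*y/27


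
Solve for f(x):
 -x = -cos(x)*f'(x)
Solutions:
 f(x) = C1 + Integral(x/cos(x), x)


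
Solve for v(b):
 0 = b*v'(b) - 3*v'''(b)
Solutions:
 v(b) = C1 + Integral(C2*airyai(3^(2/3)*b/3) + C3*airybi(3^(2/3)*b/3), b)


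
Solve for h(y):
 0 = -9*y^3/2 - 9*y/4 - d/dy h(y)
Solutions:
 h(y) = C1 - 9*y^4/8 - 9*y^2/8


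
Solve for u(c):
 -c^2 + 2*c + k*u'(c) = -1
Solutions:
 u(c) = C1 + c^3/(3*k) - c^2/k - c/k


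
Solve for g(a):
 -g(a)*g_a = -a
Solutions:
 g(a) = -sqrt(C1 + a^2)
 g(a) = sqrt(C1 + a^2)


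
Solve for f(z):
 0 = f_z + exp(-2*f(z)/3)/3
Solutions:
 f(z) = 3*log(-sqrt(C1 - z)) - 3*log(3) + 3*log(2)/2
 f(z) = 3*log(C1 - z)/2 - 3*log(3) + 3*log(2)/2


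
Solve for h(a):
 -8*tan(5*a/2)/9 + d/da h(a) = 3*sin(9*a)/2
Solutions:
 h(a) = C1 - 16*log(cos(5*a/2))/45 - cos(9*a)/6


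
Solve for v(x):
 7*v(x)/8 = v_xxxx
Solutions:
 v(x) = C1*exp(-14^(1/4)*x/2) + C2*exp(14^(1/4)*x/2) + C3*sin(14^(1/4)*x/2) + C4*cos(14^(1/4)*x/2)


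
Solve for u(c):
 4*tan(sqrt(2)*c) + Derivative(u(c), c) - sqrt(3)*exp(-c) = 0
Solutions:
 u(c) = C1 - sqrt(2)*log(tan(sqrt(2)*c)^2 + 1) - sqrt(3)*exp(-c)


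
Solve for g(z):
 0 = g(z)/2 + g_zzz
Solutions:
 g(z) = C3*exp(-2^(2/3)*z/2) + (C1*sin(2^(2/3)*sqrt(3)*z/4) + C2*cos(2^(2/3)*sqrt(3)*z/4))*exp(2^(2/3)*z/4)


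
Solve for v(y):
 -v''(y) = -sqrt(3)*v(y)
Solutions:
 v(y) = C1*exp(-3^(1/4)*y) + C2*exp(3^(1/4)*y)


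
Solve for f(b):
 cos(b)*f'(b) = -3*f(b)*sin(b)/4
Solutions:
 f(b) = C1*cos(b)^(3/4)


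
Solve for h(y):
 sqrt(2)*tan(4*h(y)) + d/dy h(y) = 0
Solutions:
 h(y) = -asin(C1*exp(-4*sqrt(2)*y))/4 + pi/4
 h(y) = asin(C1*exp(-4*sqrt(2)*y))/4


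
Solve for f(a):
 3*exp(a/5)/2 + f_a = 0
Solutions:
 f(a) = C1 - 15*exp(a/5)/2


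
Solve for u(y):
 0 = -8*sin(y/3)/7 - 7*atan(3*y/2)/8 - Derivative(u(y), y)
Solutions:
 u(y) = C1 - 7*y*atan(3*y/2)/8 + 7*log(9*y^2 + 4)/24 + 24*cos(y/3)/7


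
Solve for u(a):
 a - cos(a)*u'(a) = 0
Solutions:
 u(a) = C1 + Integral(a/cos(a), a)


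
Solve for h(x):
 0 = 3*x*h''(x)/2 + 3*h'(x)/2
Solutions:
 h(x) = C1 + C2*log(x)


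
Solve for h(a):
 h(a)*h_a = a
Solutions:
 h(a) = -sqrt(C1 + a^2)
 h(a) = sqrt(C1 + a^2)


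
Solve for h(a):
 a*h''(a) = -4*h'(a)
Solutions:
 h(a) = C1 + C2/a^3


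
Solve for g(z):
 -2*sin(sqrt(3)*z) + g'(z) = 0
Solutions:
 g(z) = C1 - 2*sqrt(3)*cos(sqrt(3)*z)/3


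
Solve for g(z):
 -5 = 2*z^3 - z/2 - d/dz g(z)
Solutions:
 g(z) = C1 + z^4/2 - z^2/4 + 5*z


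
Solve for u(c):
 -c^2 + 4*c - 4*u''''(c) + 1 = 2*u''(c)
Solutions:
 u(c) = C1 + C2*c + C3*sin(sqrt(2)*c/2) + C4*cos(sqrt(2)*c/2) - c^4/24 + c^3/3 + 5*c^2/4


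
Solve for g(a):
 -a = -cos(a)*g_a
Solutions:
 g(a) = C1 + Integral(a/cos(a), a)


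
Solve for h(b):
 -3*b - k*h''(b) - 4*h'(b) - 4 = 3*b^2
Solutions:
 h(b) = C1 + C2*exp(-4*b/k) - b^3/4 + 3*b^2*k/16 - 3*b^2/8 - 3*b*k^2/32 + 3*b*k/16 - b


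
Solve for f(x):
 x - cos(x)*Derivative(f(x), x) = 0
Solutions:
 f(x) = C1 + Integral(x/cos(x), x)


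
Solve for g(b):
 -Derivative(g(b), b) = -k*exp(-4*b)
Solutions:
 g(b) = C1 - k*exp(-4*b)/4


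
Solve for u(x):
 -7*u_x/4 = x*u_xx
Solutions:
 u(x) = C1 + C2/x^(3/4)


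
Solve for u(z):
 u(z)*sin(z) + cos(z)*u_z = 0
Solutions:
 u(z) = C1*cos(z)


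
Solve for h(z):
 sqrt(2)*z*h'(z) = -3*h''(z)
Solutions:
 h(z) = C1 + C2*erf(2^(3/4)*sqrt(3)*z/6)


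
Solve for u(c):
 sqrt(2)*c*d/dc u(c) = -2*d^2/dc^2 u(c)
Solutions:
 u(c) = C1 + C2*erf(2^(1/4)*c/2)


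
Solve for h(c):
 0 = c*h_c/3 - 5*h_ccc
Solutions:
 h(c) = C1 + Integral(C2*airyai(15^(2/3)*c/15) + C3*airybi(15^(2/3)*c/15), c)


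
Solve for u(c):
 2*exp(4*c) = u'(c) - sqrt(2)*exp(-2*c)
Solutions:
 u(c) = C1 + exp(4*c)/2 - sqrt(2)*exp(-2*c)/2


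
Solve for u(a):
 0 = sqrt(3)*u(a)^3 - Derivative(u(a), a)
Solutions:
 u(a) = -sqrt(2)*sqrt(-1/(C1 + sqrt(3)*a))/2
 u(a) = sqrt(2)*sqrt(-1/(C1 + sqrt(3)*a))/2


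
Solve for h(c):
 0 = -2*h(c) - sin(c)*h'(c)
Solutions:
 h(c) = C1*(cos(c) + 1)/(cos(c) - 1)


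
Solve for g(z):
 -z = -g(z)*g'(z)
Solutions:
 g(z) = -sqrt(C1 + z^2)
 g(z) = sqrt(C1 + z^2)


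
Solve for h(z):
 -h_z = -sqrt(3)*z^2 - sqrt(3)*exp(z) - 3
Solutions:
 h(z) = C1 + sqrt(3)*z^3/3 + 3*z + sqrt(3)*exp(z)


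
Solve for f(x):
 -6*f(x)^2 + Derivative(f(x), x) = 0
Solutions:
 f(x) = -1/(C1 + 6*x)


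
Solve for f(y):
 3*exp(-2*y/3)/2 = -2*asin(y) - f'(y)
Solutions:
 f(y) = C1 - 2*y*asin(y) - 2*sqrt(1 - y^2) + 9*exp(-2*y/3)/4


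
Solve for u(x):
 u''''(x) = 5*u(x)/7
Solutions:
 u(x) = C1*exp(-5^(1/4)*7^(3/4)*x/7) + C2*exp(5^(1/4)*7^(3/4)*x/7) + C3*sin(5^(1/4)*7^(3/4)*x/7) + C4*cos(5^(1/4)*7^(3/4)*x/7)


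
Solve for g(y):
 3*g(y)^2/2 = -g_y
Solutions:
 g(y) = 2/(C1 + 3*y)


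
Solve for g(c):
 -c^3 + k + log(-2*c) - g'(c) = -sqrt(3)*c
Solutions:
 g(c) = C1 - c^4/4 + sqrt(3)*c^2/2 + c*(k - 1 + log(2)) + c*log(-c)


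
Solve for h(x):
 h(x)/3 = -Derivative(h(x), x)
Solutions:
 h(x) = C1*exp(-x/3)


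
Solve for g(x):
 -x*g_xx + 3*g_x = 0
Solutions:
 g(x) = C1 + C2*x^4


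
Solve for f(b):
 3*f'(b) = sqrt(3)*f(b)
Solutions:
 f(b) = C1*exp(sqrt(3)*b/3)


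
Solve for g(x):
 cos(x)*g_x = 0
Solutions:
 g(x) = C1


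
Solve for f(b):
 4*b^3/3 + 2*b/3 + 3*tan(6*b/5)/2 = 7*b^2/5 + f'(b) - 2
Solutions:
 f(b) = C1 + b^4/3 - 7*b^3/15 + b^2/3 + 2*b - 5*log(cos(6*b/5))/4


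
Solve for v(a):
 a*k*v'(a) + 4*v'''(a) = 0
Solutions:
 v(a) = C1 + Integral(C2*airyai(2^(1/3)*a*(-k)^(1/3)/2) + C3*airybi(2^(1/3)*a*(-k)^(1/3)/2), a)


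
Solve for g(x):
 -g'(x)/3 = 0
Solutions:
 g(x) = C1


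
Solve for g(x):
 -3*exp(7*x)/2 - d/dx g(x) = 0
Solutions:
 g(x) = C1 - 3*exp(7*x)/14


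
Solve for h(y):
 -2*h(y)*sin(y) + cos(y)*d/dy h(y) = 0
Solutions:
 h(y) = C1/cos(y)^2


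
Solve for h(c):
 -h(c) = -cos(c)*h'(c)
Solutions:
 h(c) = C1*sqrt(sin(c) + 1)/sqrt(sin(c) - 1)


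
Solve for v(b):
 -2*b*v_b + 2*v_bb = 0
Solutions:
 v(b) = C1 + C2*erfi(sqrt(2)*b/2)


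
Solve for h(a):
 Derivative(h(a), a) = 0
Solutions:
 h(a) = C1


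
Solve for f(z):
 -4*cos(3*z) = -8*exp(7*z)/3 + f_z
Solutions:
 f(z) = C1 + 8*exp(7*z)/21 - 4*sin(3*z)/3


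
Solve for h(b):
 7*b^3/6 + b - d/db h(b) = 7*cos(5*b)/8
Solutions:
 h(b) = C1 + 7*b^4/24 + b^2/2 - 7*sin(5*b)/40


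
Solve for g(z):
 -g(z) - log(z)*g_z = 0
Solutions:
 g(z) = C1*exp(-li(z))


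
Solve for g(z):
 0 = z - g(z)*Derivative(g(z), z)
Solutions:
 g(z) = -sqrt(C1 + z^2)
 g(z) = sqrt(C1 + z^2)


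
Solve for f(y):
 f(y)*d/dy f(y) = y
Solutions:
 f(y) = -sqrt(C1 + y^2)
 f(y) = sqrt(C1 + y^2)


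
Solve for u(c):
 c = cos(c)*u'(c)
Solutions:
 u(c) = C1 + Integral(c/cos(c), c)


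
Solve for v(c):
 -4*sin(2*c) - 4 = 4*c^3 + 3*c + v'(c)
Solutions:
 v(c) = C1 - c^4 - 3*c^2/2 - 4*c + 2*cos(2*c)


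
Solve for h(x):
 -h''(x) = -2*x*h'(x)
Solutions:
 h(x) = C1 + C2*erfi(x)


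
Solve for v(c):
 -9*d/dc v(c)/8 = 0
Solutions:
 v(c) = C1


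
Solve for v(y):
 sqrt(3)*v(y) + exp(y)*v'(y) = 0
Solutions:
 v(y) = C1*exp(sqrt(3)*exp(-y))


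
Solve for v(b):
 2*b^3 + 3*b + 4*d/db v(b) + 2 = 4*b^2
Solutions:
 v(b) = C1 - b^4/8 + b^3/3 - 3*b^2/8 - b/2


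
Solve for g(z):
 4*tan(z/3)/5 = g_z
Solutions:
 g(z) = C1 - 12*log(cos(z/3))/5


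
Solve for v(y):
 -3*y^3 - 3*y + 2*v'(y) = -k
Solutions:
 v(y) = C1 - k*y/2 + 3*y^4/8 + 3*y^2/4


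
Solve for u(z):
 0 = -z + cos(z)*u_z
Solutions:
 u(z) = C1 + Integral(z/cos(z), z)


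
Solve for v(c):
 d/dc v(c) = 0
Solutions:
 v(c) = C1


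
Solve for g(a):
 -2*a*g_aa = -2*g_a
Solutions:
 g(a) = C1 + C2*a^2


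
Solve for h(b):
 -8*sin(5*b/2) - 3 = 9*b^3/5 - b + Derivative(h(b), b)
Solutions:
 h(b) = C1 - 9*b^4/20 + b^2/2 - 3*b + 16*cos(5*b/2)/5


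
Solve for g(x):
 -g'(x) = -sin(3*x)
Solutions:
 g(x) = C1 - cos(3*x)/3


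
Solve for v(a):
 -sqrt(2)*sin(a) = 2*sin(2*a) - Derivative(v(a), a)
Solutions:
 v(a) = C1 + 2*sin(a)^2 - sqrt(2)*cos(a)


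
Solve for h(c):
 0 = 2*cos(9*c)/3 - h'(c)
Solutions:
 h(c) = C1 + 2*sin(9*c)/27


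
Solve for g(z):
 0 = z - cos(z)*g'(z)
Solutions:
 g(z) = C1 + Integral(z/cos(z), z)


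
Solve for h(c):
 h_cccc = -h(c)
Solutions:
 h(c) = (C1*sin(sqrt(2)*c/2) + C2*cos(sqrt(2)*c/2))*exp(-sqrt(2)*c/2) + (C3*sin(sqrt(2)*c/2) + C4*cos(sqrt(2)*c/2))*exp(sqrt(2)*c/2)


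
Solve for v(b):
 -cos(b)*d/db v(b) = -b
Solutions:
 v(b) = C1 + Integral(b/cos(b), b)


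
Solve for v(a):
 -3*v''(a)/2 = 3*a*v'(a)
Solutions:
 v(a) = C1 + C2*erf(a)


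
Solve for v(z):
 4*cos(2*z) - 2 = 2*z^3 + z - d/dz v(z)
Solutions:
 v(z) = C1 + z^4/2 + z^2/2 + 2*z - 2*sin(2*z)


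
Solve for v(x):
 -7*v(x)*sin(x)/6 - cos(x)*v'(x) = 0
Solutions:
 v(x) = C1*cos(x)^(7/6)


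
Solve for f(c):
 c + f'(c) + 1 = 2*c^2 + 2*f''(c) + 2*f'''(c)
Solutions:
 f(c) = C1 + C2*exp(c*(-1 + sqrt(3))/2) + C3*exp(-c*(1 + sqrt(3))/2) + 2*c^3/3 + 7*c^2/2 + 21*c


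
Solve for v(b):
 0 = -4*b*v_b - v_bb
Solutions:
 v(b) = C1 + C2*erf(sqrt(2)*b)


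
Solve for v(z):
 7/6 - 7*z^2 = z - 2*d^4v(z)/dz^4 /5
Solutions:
 v(z) = C1 + C2*z + C3*z^2 + C4*z^3 + 7*z^6/144 + z^5/48 - 35*z^4/288


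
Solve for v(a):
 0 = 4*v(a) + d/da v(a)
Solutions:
 v(a) = C1*exp(-4*a)


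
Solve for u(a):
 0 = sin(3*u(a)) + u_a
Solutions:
 u(a) = -acos((-C1 - exp(6*a))/(C1 - exp(6*a)))/3 + 2*pi/3
 u(a) = acos((-C1 - exp(6*a))/(C1 - exp(6*a)))/3


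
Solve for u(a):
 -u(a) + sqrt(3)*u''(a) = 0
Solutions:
 u(a) = C1*exp(-3^(3/4)*a/3) + C2*exp(3^(3/4)*a/3)


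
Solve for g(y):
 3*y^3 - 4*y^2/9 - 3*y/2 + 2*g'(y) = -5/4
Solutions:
 g(y) = C1 - 3*y^4/8 + 2*y^3/27 + 3*y^2/8 - 5*y/8


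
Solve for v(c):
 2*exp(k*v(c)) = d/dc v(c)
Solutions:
 v(c) = Piecewise((log(-1/(C1*k + 2*c*k))/k, Ne(k, 0)), (nan, True))
 v(c) = Piecewise((C1 + 2*c, Eq(k, 0)), (nan, True))


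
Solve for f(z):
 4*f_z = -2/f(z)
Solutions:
 f(z) = -sqrt(C1 - z)
 f(z) = sqrt(C1 - z)


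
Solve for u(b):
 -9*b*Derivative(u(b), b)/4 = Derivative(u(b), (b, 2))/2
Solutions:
 u(b) = C1 + C2*erf(3*b/2)


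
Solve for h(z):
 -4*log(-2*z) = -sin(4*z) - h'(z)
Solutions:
 h(z) = C1 + 4*z*log(-z) - 4*z + 4*z*log(2) + cos(4*z)/4


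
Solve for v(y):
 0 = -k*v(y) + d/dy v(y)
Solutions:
 v(y) = C1*exp(k*y)


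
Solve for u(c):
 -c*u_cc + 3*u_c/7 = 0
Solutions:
 u(c) = C1 + C2*c^(10/7)


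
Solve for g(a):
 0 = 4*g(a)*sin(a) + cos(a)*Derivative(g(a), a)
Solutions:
 g(a) = C1*cos(a)^4


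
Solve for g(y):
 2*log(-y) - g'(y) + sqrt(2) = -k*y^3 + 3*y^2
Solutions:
 g(y) = C1 + k*y^4/4 - y^3 + 2*y*log(-y) + y*(-2 + sqrt(2))


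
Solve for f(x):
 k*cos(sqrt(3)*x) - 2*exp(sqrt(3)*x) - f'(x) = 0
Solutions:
 f(x) = C1 + sqrt(3)*k*sin(sqrt(3)*x)/3 - 2*sqrt(3)*exp(sqrt(3)*x)/3


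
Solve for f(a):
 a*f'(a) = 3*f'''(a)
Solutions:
 f(a) = C1 + Integral(C2*airyai(3^(2/3)*a/3) + C3*airybi(3^(2/3)*a/3), a)


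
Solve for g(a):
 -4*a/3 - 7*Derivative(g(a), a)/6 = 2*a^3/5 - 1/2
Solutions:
 g(a) = C1 - 3*a^4/35 - 4*a^2/7 + 3*a/7


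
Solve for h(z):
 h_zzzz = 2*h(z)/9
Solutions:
 h(z) = C1*exp(-2^(1/4)*sqrt(3)*z/3) + C2*exp(2^(1/4)*sqrt(3)*z/3) + C3*sin(2^(1/4)*sqrt(3)*z/3) + C4*cos(2^(1/4)*sqrt(3)*z/3)


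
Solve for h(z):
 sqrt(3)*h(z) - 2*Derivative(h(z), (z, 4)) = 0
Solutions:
 h(z) = C1*exp(-2^(3/4)*3^(1/8)*z/2) + C2*exp(2^(3/4)*3^(1/8)*z/2) + C3*sin(2^(3/4)*3^(1/8)*z/2) + C4*cos(2^(3/4)*3^(1/8)*z/2)


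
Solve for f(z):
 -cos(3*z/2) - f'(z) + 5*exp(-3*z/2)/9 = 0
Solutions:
 f(z) = C1 - 2*sin(3*z/2)/3 - 10*exp(-3*z/2)/27


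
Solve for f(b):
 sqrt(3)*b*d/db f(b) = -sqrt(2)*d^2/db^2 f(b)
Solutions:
 f(b) = C1 + C2*erf(6^(1/4)*b/2)


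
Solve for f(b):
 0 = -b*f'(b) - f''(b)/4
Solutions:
 f(b) = C1 + C2*erf(sqrt(2)*b)


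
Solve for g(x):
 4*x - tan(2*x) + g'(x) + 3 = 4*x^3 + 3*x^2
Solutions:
 g(x) = C1 + x^4 + x^3 - 2*x^2 - 3*x - log(cos(2*x))/2


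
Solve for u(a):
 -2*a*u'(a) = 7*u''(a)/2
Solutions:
 u(a) = C1 + C2*erf(sqrt(14)*a/7)


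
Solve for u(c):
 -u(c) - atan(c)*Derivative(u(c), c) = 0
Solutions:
 u(c) = C1*exp(-Integral(1/atan(c), c))


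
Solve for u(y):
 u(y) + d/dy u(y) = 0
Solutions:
 u(y) = C1*exp(-y)


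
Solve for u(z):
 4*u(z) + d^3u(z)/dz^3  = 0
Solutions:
 u(z) = C3*exp(-2^(2/3)*z) + (C1*sin(2^(2/3)*sqrt(3)*z/2) + C2*cos(2^(2/3)*sqrt(3)*z/2))*exp(2^(2/3)*z/2)


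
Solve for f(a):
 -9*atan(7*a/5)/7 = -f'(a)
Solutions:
 f(a) = C1 + 9*a*atan(7*a/5)/7 - 45*log(49*a^2 + 25)/98


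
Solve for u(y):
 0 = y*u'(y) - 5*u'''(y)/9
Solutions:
 u(y) = C1 + Integral(C2*airyai(15^(2/3)*y/5) + C3*airybi(15^(2/3)*y/5), y)


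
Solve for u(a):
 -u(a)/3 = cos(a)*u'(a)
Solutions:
 u(a) = C1*(sin(a) - 1)^(1/6)/(sin(a) + 1)^(1/6)


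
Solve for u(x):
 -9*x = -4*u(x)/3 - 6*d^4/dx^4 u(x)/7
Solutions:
 u(x) = 27*x/4 + (C1*sin(2^(3/4)*sqrt(3)*7^(1/4)*x/6) + C2*cos(2^(3/4)*sqrt(3)*7^(1/4)*x/6))*exp(-2^(3/4)*sqrt(3)*7^(1/4)*x/6) + (C3*sin(2^(3/4)*sqrt(3)*7^(1/4)*x/6) + C4*cos(2^(3/4)*sqrt(3)*7^(1/4)*x/6))*exp(2^(3/4)*sqrt(3)*7^(1/4)*x/6)


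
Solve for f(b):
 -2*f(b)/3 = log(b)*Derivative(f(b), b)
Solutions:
 f(b) = C1*exp(-2*li(b)/3)


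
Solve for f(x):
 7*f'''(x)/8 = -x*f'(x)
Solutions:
 f(x) = C1 + Integral(C2*airyai(-2*7^(2/3)*x/7) + C3*airybi(-2*7^(2/3)*x/7), x)


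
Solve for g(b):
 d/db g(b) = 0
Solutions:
 g(b) = C1


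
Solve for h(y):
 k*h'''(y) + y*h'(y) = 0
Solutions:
 h(y) = C1 + Integral(C2*airyai(y*(-1/k)^(1/3)) + C3*airybi(y*(-1/k)^(1/3)), y)


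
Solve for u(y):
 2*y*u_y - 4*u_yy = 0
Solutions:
 u(y) = C1 + C2*erfi(y/2)


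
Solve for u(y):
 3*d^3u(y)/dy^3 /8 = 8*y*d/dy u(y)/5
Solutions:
 u(y) = C1 + Integral(C2*airyai(4*15^(2/3)*y/15) + C3*airybi(4*15^(2/3)*y/15), y)


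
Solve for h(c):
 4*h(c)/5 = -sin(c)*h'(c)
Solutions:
 h(c) = C1*(cos(c) + 1)^(2/5)/(cos(c) - 1)^(2/5)


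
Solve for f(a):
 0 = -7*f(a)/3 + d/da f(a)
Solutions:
 f(a) = C1*exp(7*a/3)


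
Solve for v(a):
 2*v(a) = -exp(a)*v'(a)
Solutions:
 v(a) = C1*exp(2*exp(-a))


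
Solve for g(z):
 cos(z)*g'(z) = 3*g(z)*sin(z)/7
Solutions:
 g(z) = C1/cos(z)^(3/7)


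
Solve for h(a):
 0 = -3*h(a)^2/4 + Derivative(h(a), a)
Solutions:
 h(a) = -4/(C1 + 3*a)


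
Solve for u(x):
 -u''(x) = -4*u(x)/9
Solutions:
 u(x) = C1*exp(-2*x/3) + C2*exp(2*x/3)


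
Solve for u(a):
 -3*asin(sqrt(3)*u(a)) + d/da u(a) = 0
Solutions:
 Integral(1/asin(sqrt(3)*_y), (_y, u(a))) = C1 + 3*a


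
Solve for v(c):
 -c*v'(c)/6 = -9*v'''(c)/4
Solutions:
 v(c) = C1 + Integral(C2*airyai(2^(1/3)*c/3) + C3*airybi(2^(1/3)*c/3), c)


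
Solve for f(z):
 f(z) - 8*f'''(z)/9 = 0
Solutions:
 f(z) = C3*exp(3^(2/3)*z/2) + (C1*sin(3*3^(1/6)*z/4) + C2*cos(3*3^(1/6)*z/4))*exp(-3^(2/3)*z/4)


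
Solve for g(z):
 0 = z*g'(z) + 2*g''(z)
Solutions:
 g(z) = C1 + C2*erf(z/2)


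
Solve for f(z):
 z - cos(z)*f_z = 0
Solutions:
 f(z) = C1 + Integral(z/cos(z), z)


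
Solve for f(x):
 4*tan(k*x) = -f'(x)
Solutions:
 f(x) = C1 - 4*Piecewise((-log(cos(k*x))/k, Ne(k, 0)), (0, True))


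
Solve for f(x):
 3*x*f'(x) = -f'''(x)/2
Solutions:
 f(x) = C1 + Integral(C2*airyai(-6^(1/3)*x) + C3*airybi(-6^(1/3)*x), x)


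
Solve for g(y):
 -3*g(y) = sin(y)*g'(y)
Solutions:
 g(y) = C1*(cos(y) + 1)^(3/2)/(cos(y) - 1)^(3/2)


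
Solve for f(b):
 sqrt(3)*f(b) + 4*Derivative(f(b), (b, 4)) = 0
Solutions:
 f(b) = (C1*sin(3^(1/8)*b/2) + C2*cos(3^(1/8)*b/2))*exp(-3^(1/8)*b/2) + (C3*sin(3^(1/8)*b/2) + C4*cos(3^(1/8)*b/2))*exp(3^(1/8)*b/2)


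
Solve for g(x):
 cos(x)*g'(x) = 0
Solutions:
 g(x) = C1


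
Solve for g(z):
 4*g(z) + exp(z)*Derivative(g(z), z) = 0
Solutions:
 g(z) = C1*exp(4*exp(-z))


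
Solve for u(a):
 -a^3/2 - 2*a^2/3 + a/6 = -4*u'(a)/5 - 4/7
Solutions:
 u(a) = C1 + 5*a^4/32 + 5*a^3/18 - 5*a^2/48 - 5*a/7


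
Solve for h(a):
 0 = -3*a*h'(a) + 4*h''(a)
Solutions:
 h(a) = C1 + C2*erfi(sqrt(6)*a/4)


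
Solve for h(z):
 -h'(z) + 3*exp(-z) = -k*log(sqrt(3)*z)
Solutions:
 h(z) = C1 + k*z*log(z) + k*z*(-1 + log(3)/2) - 3*exp(-z)


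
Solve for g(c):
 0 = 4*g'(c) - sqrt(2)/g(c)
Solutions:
 g(c) = -sqrt(C1 + 2*sqrt(2)*c)/2
 g(c) = sqrt(C1 + 2*sqrt(2)*c)/2


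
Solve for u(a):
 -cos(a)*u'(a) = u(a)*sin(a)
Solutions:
 u(a) = C1*cos(a)


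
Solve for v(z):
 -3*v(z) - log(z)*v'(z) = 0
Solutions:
 v(z) = C1*exp(-3*li(z))


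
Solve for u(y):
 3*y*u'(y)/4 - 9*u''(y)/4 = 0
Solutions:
 u(y) = C1 + C2*erfi(sqrt(6)*y/6)


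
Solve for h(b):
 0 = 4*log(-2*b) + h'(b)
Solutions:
 h(b) = C1 - 4*b*log(-b) + 4*b*(1 - log(2))


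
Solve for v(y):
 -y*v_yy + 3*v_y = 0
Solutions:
 v(y) = C1 + C2*y^4


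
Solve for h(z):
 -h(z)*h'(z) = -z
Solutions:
 h(z) = -sqrt(C1 + z^2)
 h(z) = sqrt(C1 + z^2)


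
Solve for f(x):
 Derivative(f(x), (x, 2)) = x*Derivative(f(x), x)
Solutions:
 f(x) = C1 + C2*erfi(sqrt(2)*x/2)


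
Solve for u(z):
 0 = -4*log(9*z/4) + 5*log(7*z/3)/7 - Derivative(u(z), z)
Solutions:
 u(z) = C1 - 23*z*log(z)/7 - 61*z*log(3)/7 + 5*z*log(7)/7 + 23*z/7 + 8*z*log(2)


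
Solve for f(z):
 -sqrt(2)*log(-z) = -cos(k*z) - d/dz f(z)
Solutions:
 f(z) = C1 + sqrt(2)*z*(log(-z) - 1) - Piecewise((sin(k*z)/k, Ne(k, 0)), (z, True))


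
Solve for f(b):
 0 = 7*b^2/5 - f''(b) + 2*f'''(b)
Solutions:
 f(b) = C1 + C2*b + C3*exp(b/2) + 7*b^4/60 + 14*b^3/15 + 28*b^2/5


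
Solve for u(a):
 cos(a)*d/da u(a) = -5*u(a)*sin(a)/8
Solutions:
 u(a) = C1*cos(a)^(5/8)


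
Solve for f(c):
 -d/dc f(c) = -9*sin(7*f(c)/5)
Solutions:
 -9*c + 5*log(cos(7*f(c)/5) - 1)/14 - 5*log(cos(7*f(c)/5) + 1)/14 = C1


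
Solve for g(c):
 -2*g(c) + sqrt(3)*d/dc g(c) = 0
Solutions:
 g(c) = C1*exp(2*sqrt(3)*c/3)


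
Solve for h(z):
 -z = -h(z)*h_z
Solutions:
 h(z) = -sqrt(C1 + z^2)
 h(z) = sqrt(C1 + z^2)


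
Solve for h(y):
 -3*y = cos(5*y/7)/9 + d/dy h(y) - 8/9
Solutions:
 h(y) = C1 - 3*y^2/2 + 8*y/9 - 7*sin(5*y/7)/45


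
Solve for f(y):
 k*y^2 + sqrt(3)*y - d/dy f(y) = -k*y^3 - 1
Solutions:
 f(y) = C1 + k*y^4/4 + k*y^3/3 + sqrt(3)*y^2/2 + y


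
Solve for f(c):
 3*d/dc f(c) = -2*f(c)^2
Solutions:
 f(c) = 3/(C1 + 2*c)


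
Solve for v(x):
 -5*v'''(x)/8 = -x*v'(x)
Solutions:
 v(x) = C1 + Integral(C2*airyai(2*5^(2/3)*x/5) + C3*airybi(2*5^(2/3)*x/5), x)


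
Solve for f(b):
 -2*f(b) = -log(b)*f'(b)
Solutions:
 f(b) = C1*exp(2*li(b))


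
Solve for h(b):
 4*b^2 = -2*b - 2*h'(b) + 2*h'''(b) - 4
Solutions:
 h(b) = C1 + C2*exp(-b) + C3*exp(b) - 2*b^3/3 - b^2/2 - 6*b


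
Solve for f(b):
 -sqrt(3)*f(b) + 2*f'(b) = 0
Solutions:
 f(b) = C1*exp(sqrt(3)*b/2)


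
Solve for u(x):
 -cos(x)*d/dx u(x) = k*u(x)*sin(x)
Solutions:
 u(x) = C1*exp(k*log(cos(x)))


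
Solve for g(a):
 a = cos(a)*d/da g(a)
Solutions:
 g(a) = C1 + Integral(a/cos(a), a)


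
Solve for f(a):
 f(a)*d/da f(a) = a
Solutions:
 f(a) = -sqrt(C1 + a^2)
 f(a) = sqrt(C1 + a^2)


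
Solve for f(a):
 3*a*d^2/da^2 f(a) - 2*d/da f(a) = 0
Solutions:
 f(a) = C1 + C2*a^(5/3)


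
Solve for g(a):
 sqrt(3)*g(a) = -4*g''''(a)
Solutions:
 g(a) = (C1*sin(3^(1/8)*a/2) + C2*cos(3^(1/8)*a/2))*exp(-3^(1/8)*a/2) + (C3*sin(3^(1/8)*a/2) + C4*cos(3^(1/8)*a/2))*exp(3^(1/8)*a/2)


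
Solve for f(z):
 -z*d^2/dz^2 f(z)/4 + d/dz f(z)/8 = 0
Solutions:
 f(z) = C1 + C2*z^(3/2)


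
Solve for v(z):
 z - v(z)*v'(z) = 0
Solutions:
 v(z) = -sqrt(C1 + z^2)
 v(z) = sqrt(C1 + z^2)


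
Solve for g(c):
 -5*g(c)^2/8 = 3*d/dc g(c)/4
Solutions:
 g(c) = 6/(C1 + 5*c)


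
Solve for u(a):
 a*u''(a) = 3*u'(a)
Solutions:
 u(a) = C1 + C2*a^4


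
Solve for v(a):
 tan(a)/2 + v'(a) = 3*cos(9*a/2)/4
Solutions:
 v(a) = C1 + log(cos(a))/2 + sin(9*a/2)/6


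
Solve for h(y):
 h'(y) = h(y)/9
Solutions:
 h(y) = C1*exp(y/9)


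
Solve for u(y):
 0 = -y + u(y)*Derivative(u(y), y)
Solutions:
 u(y) = -sqrt(C1 + y^2)
 u(y) = sqrt(C1 + y^2)


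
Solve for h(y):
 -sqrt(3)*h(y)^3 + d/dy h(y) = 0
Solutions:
 h(y) = -sqrt(2)*sqrt(-1/(C1 + sqrt(3)*y))/2
 h(y) = sqrt(2)*sqrt(-1/(C1 + sqrt(3)*y))/2


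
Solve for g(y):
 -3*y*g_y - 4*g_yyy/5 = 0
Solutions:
 g(y) = C1 + Integral(C2*airyai(-30^(1/3)*y/2) + C3*airybi(-30^(1/3)*y/2), y)


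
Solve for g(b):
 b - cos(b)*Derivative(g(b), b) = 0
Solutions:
 g(b) = C1 + Integral(b/cos(b), b)


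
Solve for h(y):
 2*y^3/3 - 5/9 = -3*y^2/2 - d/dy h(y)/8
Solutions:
 h(y) = C1 - 4*y^4/3 - 4*y^3 + 40*y/9


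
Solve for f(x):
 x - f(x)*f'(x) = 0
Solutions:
 f(x) = -sqrt(C1 + x^2)
 f(x) = sqrt(C1 + x^2)


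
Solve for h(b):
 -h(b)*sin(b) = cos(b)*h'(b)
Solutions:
 h(b) = C1*cos(b)


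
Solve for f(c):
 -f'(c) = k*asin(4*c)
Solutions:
 f(c) = C1 - k*(c*asin(4*c) + sqrt(1 - 16*c^2)/4)


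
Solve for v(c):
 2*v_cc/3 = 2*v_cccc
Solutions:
 v(c) = C1 + C2*c + C3*exp(-sqrt(3)*c/3) + C4*exp(sqrt(3)*c/3)


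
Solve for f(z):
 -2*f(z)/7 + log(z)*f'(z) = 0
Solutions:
 f(z) = C1*exp(2*li(z)/7)


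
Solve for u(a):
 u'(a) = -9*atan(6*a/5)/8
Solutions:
 u(a) = C1 - 9*a*atan(6*a/5)/8 + 15*log(36*a^2 + 25)/32


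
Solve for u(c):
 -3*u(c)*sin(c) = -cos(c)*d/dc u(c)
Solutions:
 u(c) = C1/cos(c)^3


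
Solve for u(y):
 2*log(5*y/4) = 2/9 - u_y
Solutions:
 u(y) = C1 - 2*y*log(y) + y*log(16/25) + 20*y/9


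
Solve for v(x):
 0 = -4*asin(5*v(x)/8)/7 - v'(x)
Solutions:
 Integral(1/asin(5*_y/8), (_y, v(x))) = C1 - 4*x/7


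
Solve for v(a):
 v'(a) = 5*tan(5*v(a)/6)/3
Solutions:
 v(a) = -6*asin(C1*exp(25*a/18))/5 + 6*pi/5
 v(a) = 6*asin(C1*exp(25*a/18))/5


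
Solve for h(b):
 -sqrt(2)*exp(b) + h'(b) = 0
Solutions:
 h(b) = C1 + sqrt(2)*exp(b)


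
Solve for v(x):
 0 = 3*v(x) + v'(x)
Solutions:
 v(x) = C1*exp(-3*x)


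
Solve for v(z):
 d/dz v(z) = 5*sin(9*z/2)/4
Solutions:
 v(z) = C1 - 5*cos(9*z/2)/18


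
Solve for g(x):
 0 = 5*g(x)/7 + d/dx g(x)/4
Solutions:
 g(x) = C1*exp(-20*x/7)


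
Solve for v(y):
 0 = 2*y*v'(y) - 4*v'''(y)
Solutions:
 v(y) = C1 + Integral(C2*airyai(2^(2/3)*y/2) + C3*airybi(2^(2/3)*y/2), y)


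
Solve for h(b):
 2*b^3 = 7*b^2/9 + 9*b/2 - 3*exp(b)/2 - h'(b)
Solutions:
 h(b) = C1 - b^4/2 + 7*b^3/27 + 9*b^2/4 - 3*exp(b)/2


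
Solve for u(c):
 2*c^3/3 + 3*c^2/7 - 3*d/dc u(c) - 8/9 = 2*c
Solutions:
 u(c) = C1 + c^4/18 + c^3/21 - c^2/3 - 8*c/27


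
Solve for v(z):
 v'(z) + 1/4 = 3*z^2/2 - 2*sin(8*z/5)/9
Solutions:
 v(z) = C1 + z^3/2 - z/4 + 5*cos(8*z/5)/36


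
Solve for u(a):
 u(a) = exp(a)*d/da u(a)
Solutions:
 u(a) = C1*exp(-exp(-a))


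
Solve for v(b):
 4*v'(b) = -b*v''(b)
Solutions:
 v(b) = C1 + C2/b^3


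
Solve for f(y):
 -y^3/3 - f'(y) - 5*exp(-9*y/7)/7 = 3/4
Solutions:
 f(y) = C1 - y^4/12 - 3*y/4 + 5*exp(-9*y/7)/9


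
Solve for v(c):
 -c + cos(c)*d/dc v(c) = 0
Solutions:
 v(c) = C1 + Integral(c/cos(c), c)


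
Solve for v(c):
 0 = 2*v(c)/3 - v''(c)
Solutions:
 v(c) = C1*exp(-sqrt(6)*c/3) + C2*exp(sqrt(6)*c/3)


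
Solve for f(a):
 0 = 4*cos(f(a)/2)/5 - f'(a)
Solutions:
 -4*a/5 - log(sin(f(a)/2) - 1) + log(sin(f(a)/2) + 1) = C1


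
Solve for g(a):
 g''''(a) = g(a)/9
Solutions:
 g(a) = C1*exp(-sqrt(3)*a/3) + C2*exp(sqrt(3)*a/3) + C3*sin(sqrt(3)*a/3) + C4*cos(sqrt(3)*a/3)


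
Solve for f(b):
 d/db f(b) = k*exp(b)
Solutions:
 f(b) = C1 + k*exp(b)


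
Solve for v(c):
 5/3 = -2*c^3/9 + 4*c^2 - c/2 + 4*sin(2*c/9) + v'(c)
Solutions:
 v(c) = C1 + c^4/18 - 4*c^3/3 + c^2/4 + 5*c/3 + 18*cos(2*c/9)


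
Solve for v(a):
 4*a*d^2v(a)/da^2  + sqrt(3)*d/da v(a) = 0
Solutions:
 v(a) = C1 + C2*a^(1 - sqrt(3)/4)


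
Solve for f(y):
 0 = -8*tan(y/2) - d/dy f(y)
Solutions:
 f(y) = C1 + 16*log(cos(y/2))


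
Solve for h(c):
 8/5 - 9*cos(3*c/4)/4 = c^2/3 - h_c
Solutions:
 h(c) = C1 + c^3/9 - 8*c/5 + 3*sin(3*c/4)


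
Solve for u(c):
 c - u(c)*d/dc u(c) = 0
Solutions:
 u(c) = -sqrt(C1 + c^2)
 u(c) = sqrt(C1 + c^2)


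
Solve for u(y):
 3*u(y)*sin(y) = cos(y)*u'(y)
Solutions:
 u(y) = C1/cos(y)^3


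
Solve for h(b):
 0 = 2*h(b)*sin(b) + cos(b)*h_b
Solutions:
 h(b) = C1*cos(b)^2


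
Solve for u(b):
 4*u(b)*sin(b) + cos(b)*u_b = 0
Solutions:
 u(b) = C1*cos(b)^4


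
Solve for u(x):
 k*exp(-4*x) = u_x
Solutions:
 u(x) = C1 - k*exp(-4*x)/4


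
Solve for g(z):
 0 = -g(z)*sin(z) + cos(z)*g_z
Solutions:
 g(z) = C1/cos(z)


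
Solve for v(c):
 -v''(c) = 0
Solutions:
 v(c) = C1 + C2*c


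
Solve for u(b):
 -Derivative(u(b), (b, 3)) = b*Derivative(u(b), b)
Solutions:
 u(b) = C1 + Integral(C2*airyai(-b) + C3*airybi(-b), b)


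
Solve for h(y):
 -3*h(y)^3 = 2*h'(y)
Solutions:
 h(y) = -sqrt(-1/(C1 - 3*y))
 h(y) = sqrt(-1/(C1 - 3*y))


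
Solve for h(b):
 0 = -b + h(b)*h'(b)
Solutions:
 h(b) = -sqrt(C1 + b^2)
 h(b) = sqrt(C1 + b^2)


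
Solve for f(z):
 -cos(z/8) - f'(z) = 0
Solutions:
 f(z) = C1 - 8*sin(z/8)


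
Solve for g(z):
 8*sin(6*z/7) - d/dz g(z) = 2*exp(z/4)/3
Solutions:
 g(z) = C1 - 8*exp(z/4)/3 - 28*cos(6*z/7)/3


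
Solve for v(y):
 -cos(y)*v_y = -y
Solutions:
 v(y) = C1 + Integral(y/cos(y), y)


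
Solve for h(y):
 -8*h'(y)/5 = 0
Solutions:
 h(y) = C1


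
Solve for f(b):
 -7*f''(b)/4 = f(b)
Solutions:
 f(b) = C1*sin(2*sqrt(7)*b/7) + C2*cos(2*sqrt(7)*b/7)


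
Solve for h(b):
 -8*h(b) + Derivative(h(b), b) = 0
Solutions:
 h(b) = C1*exp(8*b)


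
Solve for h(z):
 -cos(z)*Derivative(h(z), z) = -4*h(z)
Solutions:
 h(z) = C1*(sin(z)^2 + 2*sin(z) + 1)/(sin(z)^2 - 2*sin(z) + 1)


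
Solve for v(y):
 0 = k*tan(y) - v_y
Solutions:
 v(y) = C1 - k*log(cos(y))


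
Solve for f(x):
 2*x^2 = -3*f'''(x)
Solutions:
 f(x) = C1 + C2*x + C3*x^2 - x^5/90


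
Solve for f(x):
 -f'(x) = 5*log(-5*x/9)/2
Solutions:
 f(x) = C1 - 5*x*log(-x)/2 + x*(-5*log(5)/2 + 5/2 + 5*log(3))


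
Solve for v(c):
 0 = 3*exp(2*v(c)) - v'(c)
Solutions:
 v(c) = log(-sqrt(-1/(C1 + 3*c))) - log(2)/2
 v(c) = log(-1/(C1 + 3*c))/2 - log(2)/2


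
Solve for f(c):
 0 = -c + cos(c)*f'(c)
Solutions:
 f(c) = C1 + Integral(c/cos(c), c)


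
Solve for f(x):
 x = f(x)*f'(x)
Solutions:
 f(x) = -sqrt(C1 + x^2)
 f(x) = sqrt(C1 + x^2)


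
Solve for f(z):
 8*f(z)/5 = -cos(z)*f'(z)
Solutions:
 f(z) = C1*(sin(z) - 1)^(4/5)/(sin(z) + 1)^(4/5)


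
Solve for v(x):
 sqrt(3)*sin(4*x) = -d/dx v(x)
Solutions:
 v(x) = C1 + sqrt(3)*cos(4*x)/4


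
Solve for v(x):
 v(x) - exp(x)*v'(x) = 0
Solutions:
 v(x) = C1*exp(-exp(-x))


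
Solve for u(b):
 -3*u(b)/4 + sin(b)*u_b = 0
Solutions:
 u(b) = C1*(cos(b) - 1)^(3/8)/(cos(b) + 1)^(3/8)


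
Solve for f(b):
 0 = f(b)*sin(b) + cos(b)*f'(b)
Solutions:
 f(b) = C1*cos(b)


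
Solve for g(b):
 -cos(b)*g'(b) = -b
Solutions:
 g(b) = C1 + Integral(b/cos(b), b)


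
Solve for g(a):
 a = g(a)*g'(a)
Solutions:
 g(a) = -sqrt(C1 + a^2)
 g(a) = sqrt(C1 + a^2)


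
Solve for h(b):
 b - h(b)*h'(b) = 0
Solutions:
 h(b) = -sqrt(C1 + b^2)
 h(b) = sqrt(C1 + b^2)


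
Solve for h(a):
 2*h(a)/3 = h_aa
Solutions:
 h(a) = C1*exp(-sqrt(6)*a/3) + C2*exp(sqrt(6)*a/3)


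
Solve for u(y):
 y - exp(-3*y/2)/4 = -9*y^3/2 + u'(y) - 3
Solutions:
 u(y) = C1 + 9*y^4/8 + y^2/2 + 3*y + exp(-3*y/2)/6


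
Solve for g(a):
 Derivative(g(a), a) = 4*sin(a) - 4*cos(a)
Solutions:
 g(a) = C1 - 4*sqrt(2)*sin(a + pi/4)


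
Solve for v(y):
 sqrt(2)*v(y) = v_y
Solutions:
 v(y) = C1*exp(sqrt(2)*y)


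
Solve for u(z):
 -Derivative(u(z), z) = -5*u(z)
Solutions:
 u(z) = C1*exp(5*z)


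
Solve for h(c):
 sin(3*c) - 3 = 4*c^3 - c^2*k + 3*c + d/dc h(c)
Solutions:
 h(c) = C1 - c^4 + c^3*k/3 - 3*c^2/2 - 3*c - cos(3*c)/3


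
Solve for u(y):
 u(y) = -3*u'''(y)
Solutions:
 u(y) = C3*exp(-3^(2/3)*y/3) + (C1*sin(3^(1/6)*y/2) + C2*cos(3^(1/6)*y/2))*exp(3^(2/3)*y/6)


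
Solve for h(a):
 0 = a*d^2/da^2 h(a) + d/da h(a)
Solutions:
 h(a) = C1 + C2*log(a)


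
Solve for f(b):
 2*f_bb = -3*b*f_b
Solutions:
 f(b) = C1 + C2*erf(sqrt(3)*b/2)


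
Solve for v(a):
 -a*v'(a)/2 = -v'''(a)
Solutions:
 v(a) = C1 + Integral(C2*airyai(2^(2/3)*a/2) + C3*airybi(2^(2/3)*a/2), a)


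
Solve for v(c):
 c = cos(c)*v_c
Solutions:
 v(c) = C1 + Integral(c/cos(c), c)


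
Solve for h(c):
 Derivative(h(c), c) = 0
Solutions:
 h(c) = C1


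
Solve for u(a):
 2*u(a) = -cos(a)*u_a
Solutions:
 u(a) = C1*(sin(a) - 1)/(sin(a) + 1)


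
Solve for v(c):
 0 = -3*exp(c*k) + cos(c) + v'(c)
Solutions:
 v(c) = C1 - sin(c) + 3*exp(c*k)/k


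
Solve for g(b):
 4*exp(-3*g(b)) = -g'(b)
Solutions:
 g(b) = log(C1 - 12*b)/3
 g(b) = log((-3^(1/3) - 3^(5/6)*I)*(C1 - 4*b)^(1/3)/2)
 g(b) = log((-3^(1/3) + 3^(5/6)*I)*(C1 - 4*b)^(1/3)/2)


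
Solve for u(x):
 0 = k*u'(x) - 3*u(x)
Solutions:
 u(x) = C1*exp(3*x/k)


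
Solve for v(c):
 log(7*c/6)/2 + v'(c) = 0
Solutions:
 v(c) = C1 - c*log(c)/2 - c*log(7)/2 + c/2 + c*log(6)/2


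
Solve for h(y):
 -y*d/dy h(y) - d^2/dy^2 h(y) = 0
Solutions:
 h(y) = C1 + C2*erf(sqrt(2)*y/2)


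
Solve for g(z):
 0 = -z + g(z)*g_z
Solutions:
 g(z) = -sqrt(C1 + z^2)
 g(z) = sqrt(C1 + z^2)


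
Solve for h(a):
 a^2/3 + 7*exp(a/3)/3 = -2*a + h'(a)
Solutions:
 h(a) = C1 + a^3/9 + a^2 + 7*exp(a/3)


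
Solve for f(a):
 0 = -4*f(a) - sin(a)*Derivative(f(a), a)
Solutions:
 f(a) = C1*(cos(a)^2 + 2*cos(a) + 1)/(cos(a)^2 - 2*cos(a) + 1)


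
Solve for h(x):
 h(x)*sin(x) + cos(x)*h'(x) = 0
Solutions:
 h(x) = C1*cos(x)


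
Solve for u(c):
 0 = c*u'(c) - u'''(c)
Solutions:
 u(c) = C1 + Integral(C2*airyai(c) + C3*airybi(c), c)


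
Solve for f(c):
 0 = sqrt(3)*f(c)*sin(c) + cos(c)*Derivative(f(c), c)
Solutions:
 f(c) = C1*cos(c)^(sqrt(3))


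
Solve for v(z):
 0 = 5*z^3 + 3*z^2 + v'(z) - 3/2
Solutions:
 v(z) = C1 - 5*z^4/4 - z^3 + 3*z/2


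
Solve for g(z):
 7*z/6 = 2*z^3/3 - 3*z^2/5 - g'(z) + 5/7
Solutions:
 g(z) = C1 + z^4/6 - z^3/5 - 7*z^2/12 + 5*z/7


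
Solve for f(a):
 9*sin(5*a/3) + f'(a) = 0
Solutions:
 f(a) = C1 + 27*cos(5*a/3)/5


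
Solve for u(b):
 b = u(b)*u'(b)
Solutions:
 u(b) = -sqrt(C1 + b^2)
 u(b) = sqrt(C1 + b^2)


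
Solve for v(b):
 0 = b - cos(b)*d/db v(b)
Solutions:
 v(b) = C1 + Integral(b/cos(b), b)


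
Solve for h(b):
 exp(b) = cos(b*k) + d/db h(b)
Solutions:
 h(b) = C1 + exp(b) - sin(b*k)/k


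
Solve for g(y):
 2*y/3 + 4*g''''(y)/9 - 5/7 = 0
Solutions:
 g(y) = C1 + C2*y + C3*y^2 + C4*y^3 - y^5/80 + 15*y^4/224


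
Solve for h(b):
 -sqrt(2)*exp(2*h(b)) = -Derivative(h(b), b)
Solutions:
 h(b) = log(-sqrt(-1/(C1 + sqrt(2)*b))) - log(2)/2
 h(b) = log(-1/(C1 + sqrt(2)*b))/2 - log(2)/2


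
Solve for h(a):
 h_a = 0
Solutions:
 h(a) = C1


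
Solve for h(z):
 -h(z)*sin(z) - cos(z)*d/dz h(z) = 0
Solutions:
 h(z) = C1*cos(z)


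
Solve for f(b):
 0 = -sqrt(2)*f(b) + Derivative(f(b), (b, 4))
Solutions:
 f(b) = C1*exp(-2^(1/8)*b) + C2*exp(2^(1/8)*b) + C3*sin(2^(1/8)*b) + C4*cos(2^(1/8)*b)


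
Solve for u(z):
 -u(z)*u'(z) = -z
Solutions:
 u(z) = -sqrt(C1 + z^2)
 u(z) = sqrt(C1 + z^2)


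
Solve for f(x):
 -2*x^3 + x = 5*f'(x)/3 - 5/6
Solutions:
 f(x) = C1 - 3*x^4/10 + 3*x^2/10 + x/2


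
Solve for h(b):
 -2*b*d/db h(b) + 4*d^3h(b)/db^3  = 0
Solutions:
 h(b) = C1 + Integral(C2*airyai(2^(2/3)*b/2) + C3*airybi(2^(2/3)*b/2), b)


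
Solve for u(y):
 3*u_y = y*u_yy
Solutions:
 u(y) = C1 + C2*y^4


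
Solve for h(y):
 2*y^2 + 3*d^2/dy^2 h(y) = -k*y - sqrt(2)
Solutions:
 h(y) = C1 + C2*y - k*y^3/18 - y^4/18 - sqrt(2)*y^2/6


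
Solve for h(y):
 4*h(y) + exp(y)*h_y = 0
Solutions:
 h(y) = C1*exp(4*exp(-y))


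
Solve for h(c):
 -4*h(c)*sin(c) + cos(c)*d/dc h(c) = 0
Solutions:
 h(c) = C1/cos(c)^4


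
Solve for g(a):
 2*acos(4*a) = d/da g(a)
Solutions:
 g(a) = C1 + 2*a*acos(4*a) - sqrt(1 - 16*a^2)/2


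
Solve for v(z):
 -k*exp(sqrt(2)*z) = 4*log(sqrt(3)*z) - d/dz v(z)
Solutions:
 v(z) = C1 + sqrt(2)*k*exp(sqrt(2)*z)/2 + 4*z*log(z) + 2*z*(-2 + log(3))


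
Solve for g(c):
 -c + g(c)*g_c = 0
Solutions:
 g(c) = -sqrt(C1 + c^2)
 g(c) = sqrt(C1 + c^2)


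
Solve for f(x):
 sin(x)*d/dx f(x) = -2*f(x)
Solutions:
 f(x) = C1*(cos(x) + 1)/(cos(x) - 1)


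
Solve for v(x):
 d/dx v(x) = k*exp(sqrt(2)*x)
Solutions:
 v(x) = C1 + sqrt(2)*k*exp(sqrt(2)*x)/2


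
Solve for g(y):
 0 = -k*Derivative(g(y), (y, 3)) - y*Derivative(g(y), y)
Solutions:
 g(y) = C1 + Integral(C2*airyai(y*(-1/k)^(1/3)) + C3*airybi(y*(-1/k)^(1/3)), y)


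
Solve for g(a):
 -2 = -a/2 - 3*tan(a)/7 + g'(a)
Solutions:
 g(a) = C1 + a^2/4 - 2*a - 3*log(cos(a))/7


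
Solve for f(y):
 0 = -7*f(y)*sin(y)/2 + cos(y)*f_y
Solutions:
 f(y) = C1/cos(y)^(7/2)


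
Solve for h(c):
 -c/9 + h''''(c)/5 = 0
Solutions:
 h(c) = C1 + C2*c + C3*c^2 + C4*c^3 + c^5/216


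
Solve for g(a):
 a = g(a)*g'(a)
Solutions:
 g(a) = -sqrt(C1 + a^2)
 g(a) = sqrt(C1 + a^2)


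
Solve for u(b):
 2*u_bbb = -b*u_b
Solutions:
 u(b) = C1 + Integral(C2*airyai(-2^(2/3)*b/2) + C3*airybi(-2^(2/3)*b/2), b)


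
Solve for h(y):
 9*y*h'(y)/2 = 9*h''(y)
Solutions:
 h(y) = C1 + C2*erfi(y/2)


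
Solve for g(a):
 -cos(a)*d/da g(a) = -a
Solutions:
 g(a) = C1 + Integral(a/cos(a), a)


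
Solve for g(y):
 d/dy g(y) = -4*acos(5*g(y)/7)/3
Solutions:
 Integral(1/acos(5*_y/7), (_y, g(y))) = C1 - 4*y/3


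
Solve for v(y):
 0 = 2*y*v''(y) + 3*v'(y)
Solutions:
 v(y) = C1 + C2/sqrt(y)


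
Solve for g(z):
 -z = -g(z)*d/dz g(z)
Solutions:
 g(z) = -sqrt(C1 + z^2)
 g(z) = sqrt(C1 + z^2)


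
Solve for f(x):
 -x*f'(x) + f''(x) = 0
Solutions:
 f(x) = C1 + C2*erfi(sqrt(2)*x/2)


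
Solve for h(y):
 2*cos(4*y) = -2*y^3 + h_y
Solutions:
 h(y) = C1 + y^4/2 + sin(4*y)/2


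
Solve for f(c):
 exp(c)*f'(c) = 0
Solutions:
 f(c) = C1


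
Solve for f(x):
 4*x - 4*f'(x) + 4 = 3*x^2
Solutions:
 f(x) = C1 - x^3/4 + x^2/2 + x


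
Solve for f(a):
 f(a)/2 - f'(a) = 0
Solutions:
 f(a) = C1*exp(a/2)


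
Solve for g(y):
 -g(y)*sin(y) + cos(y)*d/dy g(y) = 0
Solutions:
 g(y) = C1/cos(y)


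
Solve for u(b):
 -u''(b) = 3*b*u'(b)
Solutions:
 u(b) = C1 + C2*erf(sqrt(6)*b/2)


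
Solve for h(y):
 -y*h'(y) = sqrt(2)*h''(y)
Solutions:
 h(y) = C1 + C2*erf(2^(1/4)*y/2)


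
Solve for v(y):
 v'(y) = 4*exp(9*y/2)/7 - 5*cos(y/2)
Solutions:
 v(y) = C1 + 8*exp(9*y/2)/63 - 10*sin(y/2)


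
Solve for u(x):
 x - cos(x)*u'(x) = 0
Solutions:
 u(x) = C1 + Integral(x/cos(x), x)


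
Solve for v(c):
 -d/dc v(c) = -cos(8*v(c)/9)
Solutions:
 -c - 9*log(sin(8*v(c)/9) - 1)/16 + 9*log(sin(8*v(c)/9) + 1)/16 = C1


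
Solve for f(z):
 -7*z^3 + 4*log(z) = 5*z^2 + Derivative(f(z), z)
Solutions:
 f(z) = C1 - 7*z^4/4 - 5*z^3/3 + 4*z*log(z) - 4*z


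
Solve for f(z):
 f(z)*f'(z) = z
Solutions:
 f(z) = -sqrt(C1 + z^2)
 f(z) = sqrt(C1 + z^2)


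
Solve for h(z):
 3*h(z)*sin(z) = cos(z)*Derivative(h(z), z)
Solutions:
 h(z) = C1/cos(z)^3


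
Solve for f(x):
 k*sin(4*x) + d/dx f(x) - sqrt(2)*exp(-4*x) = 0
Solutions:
 f(x) = C1 + k*cos(4*x)/4 - sqrt(2)*exp(-4*x)/4


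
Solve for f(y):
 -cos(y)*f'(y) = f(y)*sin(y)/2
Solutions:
 f(y) = C1*sqrt(cos(y))


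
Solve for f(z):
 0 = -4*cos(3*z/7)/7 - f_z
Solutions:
 f(z) = C1 - 4*sin(3*z/7)/3


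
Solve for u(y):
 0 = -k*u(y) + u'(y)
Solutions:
 u(y) = C1*exp(k*y)


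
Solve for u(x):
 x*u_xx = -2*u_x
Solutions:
 u(x) = C1 + C2/x


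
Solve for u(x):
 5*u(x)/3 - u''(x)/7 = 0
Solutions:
 u(x) = C1*exp(-sqrt(105)*x/3) + C2*exp(sqrt(105)*x/3)


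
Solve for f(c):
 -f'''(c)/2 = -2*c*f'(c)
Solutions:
 f(c) = C1 + Integral(C2*airyai(2^(2/3)*c) + C3*airybi(2^(2/3)*c), c)


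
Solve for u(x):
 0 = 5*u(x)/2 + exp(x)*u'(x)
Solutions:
 u(x) = C1*exp(5*exp(-x)/2)


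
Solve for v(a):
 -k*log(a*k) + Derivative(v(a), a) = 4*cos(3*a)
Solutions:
 v(a) = C1 + a*k*(log(a*k) - 1) + 4*sin(3*a)/3


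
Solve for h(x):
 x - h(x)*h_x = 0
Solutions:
 h(x) = -sqrt(C1 + x^2)
 h(x) = sqrt(C1 + x^2)


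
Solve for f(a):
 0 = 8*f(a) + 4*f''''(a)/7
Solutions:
 f(a) = (C1*sin(2^(3/4)*7^(1/4)*a/2) + C2*cos(2^(3/4)*7^(1/4)*a/2))*exp(-2^(3/4)*7^(1/4)*a/2) + (C3*sin(2^(3/4)*7^(1/4)*a/2) + C4*cos(2^(3/4)*7^(1/4)*a/2))*exp(2^(3/4)*7^(1/4)*a/2)


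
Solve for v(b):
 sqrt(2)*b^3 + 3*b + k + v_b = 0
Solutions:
 v(b) = C1 - sqrt(2)*b^4/4 - 3*b^2/2 - b*k
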